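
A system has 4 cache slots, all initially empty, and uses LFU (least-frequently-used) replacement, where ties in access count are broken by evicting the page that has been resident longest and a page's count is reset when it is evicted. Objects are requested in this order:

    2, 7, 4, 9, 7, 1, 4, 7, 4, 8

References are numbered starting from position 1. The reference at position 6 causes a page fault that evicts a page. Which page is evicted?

pos 1: 2 -> fault, frames (2)
pos 2: 7 -> fault, frames (2 7)
pos 3: 4 -> fault, frames (2 7 4)
pos 4: 9 -> fault, frames (2 7 4 9)
pos 5: 7 -> hit
pos 6: 1 -> fault, evict 2, frames (7 4 9 1)
At position 6, page 2 is evicted.

2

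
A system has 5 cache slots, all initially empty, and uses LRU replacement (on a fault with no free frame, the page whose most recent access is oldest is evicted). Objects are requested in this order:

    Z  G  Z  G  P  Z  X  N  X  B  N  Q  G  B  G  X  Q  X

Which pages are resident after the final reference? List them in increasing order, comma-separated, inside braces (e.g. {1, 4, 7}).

{B, G, N, Q, X}

Z: fault, frames {Z}
G: fault, frames {Z,G}
Z: hit
G: hit
P: fault, frames {Z,G,P}
Z: hit
X: fault, frames {G,P,Z,X}
N: fault, frames {G,P,Z,X,N}
X: hit
B: fault, evict G, frames {P,Z,N,X,B}
N: hit
Q: fault, evict P, frames {Z,X,B,N,Q}
G: fault, evict Z, frames {X,B,N,Q,G}
B: hit
G: hit
X: hit
Q: hit
X: hit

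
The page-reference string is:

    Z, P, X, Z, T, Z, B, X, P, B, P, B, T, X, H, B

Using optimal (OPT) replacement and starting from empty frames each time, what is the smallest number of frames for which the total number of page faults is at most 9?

3

f=1: 16 faults
f=2: 10 faults
f=3: 8 faults
f=4: 6 faults
f=5: 6 faults
f=6: 6 faults
Smallest f with faults ≤ 9 is 3.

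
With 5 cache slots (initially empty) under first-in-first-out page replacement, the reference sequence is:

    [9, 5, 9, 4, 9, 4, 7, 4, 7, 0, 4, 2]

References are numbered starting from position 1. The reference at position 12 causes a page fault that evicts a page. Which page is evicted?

pos 1: 9: miss, frames [9]
pos 2: 5: miss, frames [9, 5]
pos 3: 9: hit
pos 4: 4: miss, frames [9, 5, 4]
pos 5: 9: hit
pos 6: 4: hit
pos 7: 7: miss, frames [9, 5, 4, 7]
pos 8: 4: hit
pos 9: 7: hit
pos 10: 0: miss, frames [9, 5, 4, 7, 0]
pos 11: 4: hit
pos 12: 2: miss, evict 9, frames [5, 4, 7, 0, 2]
At position 12, page 9 is evicted.

9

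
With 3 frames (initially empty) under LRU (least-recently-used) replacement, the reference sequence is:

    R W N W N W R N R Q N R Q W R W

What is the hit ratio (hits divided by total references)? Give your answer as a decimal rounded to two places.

0.69

R: miss, frames [R]
W: miss, frames [R, W]
N: miss, frames [R, W, N]
W: hit
N: hit
W: hit
R: hit
N: hit
R: hit
Q: miss, evict W, frames [N, R, Q]
N: hit
R: hit
Q: hit
W: miss, evict N, frames [R, Q, W]
R: hit
W: hit
Hits: 11 of 16 references → 11/16 = 0.6875.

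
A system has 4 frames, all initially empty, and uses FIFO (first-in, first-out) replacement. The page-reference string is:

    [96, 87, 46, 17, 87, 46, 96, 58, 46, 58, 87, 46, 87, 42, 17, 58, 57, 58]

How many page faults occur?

7

96: fault, frames (96)
87: fault, frames (96 87)
46: fault, frames (96 87 46)
17: fault, frames (96 87 46 17)
87: hit
46: hit
96: hit
58: fault, evict 96, frames (87 46 17 58)
46: hit
58: hit
87: hit
46: hit
87: hit
42: fault, evict 87, frames (46 17 58 42)
17: hit
58: hit
57: fault, evict 46, frames (17 58 42 57)
58: hit
Page faults: 7.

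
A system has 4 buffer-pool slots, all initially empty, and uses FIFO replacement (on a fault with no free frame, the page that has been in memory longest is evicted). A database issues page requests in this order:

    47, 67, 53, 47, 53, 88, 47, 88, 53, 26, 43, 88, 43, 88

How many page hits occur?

47 -> fault, frames (47)
67 -> fault, frames (47 67)
53 -> fault, frames (47 67 53)
47 -> hit
53 -> hit
88 -> fault, frames (47 67 53 88)
47 -> hit
88 -> hit
53 -> hit
26 -> fault, evict 47, frames (67 53 88 26)
43 -> fault, evict 67, frames (53 88 26 43)
88 -> hit
43 -> hit
88 -> hit
Hits: 8.

8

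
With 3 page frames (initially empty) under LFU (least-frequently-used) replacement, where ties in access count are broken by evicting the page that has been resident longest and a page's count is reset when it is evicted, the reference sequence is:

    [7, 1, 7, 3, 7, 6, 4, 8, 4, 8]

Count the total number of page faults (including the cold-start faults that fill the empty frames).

7 → miss, frames (7)
1 → miss, frames (7 1)
7 → hit
3 → miss, frames (7 1 3)
7 → hit
6 → miss, evict 1, frames (7 3 6)
4 → miss, evict 3, frames (7 6 4)
8 → miss, evict 6, frames (7 4 8)
4 → hit
8 → hit
Page faults: 6.

6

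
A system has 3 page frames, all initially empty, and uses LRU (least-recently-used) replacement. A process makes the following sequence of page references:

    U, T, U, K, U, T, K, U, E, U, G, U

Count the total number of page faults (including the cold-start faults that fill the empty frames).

5

U: fault, frames [U]
T: fault, frames [U, T]
U: hit
K: fault, frames [T, U, K]
U: hit
T: hit
K: hit
U: hit
E: fault, evict T, frames [K, U, E]
U: hit
G: fault, evict K, frames [E, U, G]
U: hit
Page faults: 5.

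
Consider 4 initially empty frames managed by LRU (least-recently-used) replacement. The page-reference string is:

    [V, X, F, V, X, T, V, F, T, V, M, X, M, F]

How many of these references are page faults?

V: fault, frames {V}
X: fault, frames {V,X}
F: fault, frames {V,X,F}
V: hit
X: hit
T: fault, frames {F,V,X,T}
V: hit
F: hit
T: hit
V: hit
M: fault, evict X, frames {F,T,V,M}
X: fault, evict F, frames {T,V,M,X}
M: hit
F: fault, evict T, frames {V,X,M,F}
Page faults: 7.

7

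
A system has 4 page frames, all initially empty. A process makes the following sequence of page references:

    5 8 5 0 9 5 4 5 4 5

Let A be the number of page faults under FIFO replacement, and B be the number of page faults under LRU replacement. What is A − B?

1

Under FIFO: F F . F F . F F . . → 6 faults.
Under LRU: F F . F F . F . . . → 5 faults.
A − B = 6 − 5 = 1.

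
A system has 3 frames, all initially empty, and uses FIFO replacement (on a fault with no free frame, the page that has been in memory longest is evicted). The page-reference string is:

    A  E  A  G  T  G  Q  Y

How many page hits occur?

2

A -> miss, frames [A]
E -> miss, frames [A, E]
A -> hit
G -> miss, frames [A, E, G]
T -> miss, evict A, frames [E, G, T]
G -> hit
Q -> miss, evict E, frames [G, T, Q]
Y -> miss, evict G, frames [T, Q, Y]
Hits: 2.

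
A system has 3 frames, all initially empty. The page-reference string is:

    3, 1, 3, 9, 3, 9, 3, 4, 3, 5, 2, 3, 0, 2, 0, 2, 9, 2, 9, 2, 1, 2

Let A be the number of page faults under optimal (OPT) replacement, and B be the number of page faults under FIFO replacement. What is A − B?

-3

Under OPT: F F . F . . . F . F F . F . . . . . . . F . → 8 faults.
Under FIFO: F F . F . . . F F F F . F . . . F . . . F F → 11 faults.
A − B = 8 − 11 = -3.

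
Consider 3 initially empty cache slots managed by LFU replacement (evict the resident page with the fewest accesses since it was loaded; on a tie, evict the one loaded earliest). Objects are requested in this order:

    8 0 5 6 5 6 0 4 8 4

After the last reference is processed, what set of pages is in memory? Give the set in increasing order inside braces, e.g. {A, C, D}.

8: miss, frames [8]
0: miss, frames [8, 0]
5: miss, frames [8, 0, 5]
6: miss, evict 8, frames [0, 5, 6]
5: hit
6: hit
0: hit
4: miss, evict 0, frames [5, 6, 4]
8: miss, evict 4, frames [5, 6, 8]
4: miss, evict 8, frames [5, 6, 4]

{4, 5, 6}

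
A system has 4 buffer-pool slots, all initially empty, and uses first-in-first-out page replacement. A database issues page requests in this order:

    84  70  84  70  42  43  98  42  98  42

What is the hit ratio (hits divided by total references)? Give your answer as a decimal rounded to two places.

84 -> miss, frames (84)
70 -> miss, frames (84 70)
84 -> hit
70 -> hit
42 -> miss, frames (84 70 42)
43 -> miss, frames (84 70 42 43)
98 -> miss, evict 84, frames (70 42 43 98)
42 -> hit
98 -> hit
42 -> hit
Hits: 5 of 10 references → 5/10 = 0.5000.

0.50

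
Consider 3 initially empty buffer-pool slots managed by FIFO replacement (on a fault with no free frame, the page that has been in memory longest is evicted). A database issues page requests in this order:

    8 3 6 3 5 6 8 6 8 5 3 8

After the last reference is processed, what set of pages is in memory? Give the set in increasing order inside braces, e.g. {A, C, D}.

8: fault, frames {8}
3: fault, frames {8,3}
6: fault, frames {8,3,6}
3: hit
5: fault, evict 8, frames {3,6,5}
6: hit
8: fault, evict 3, frames {6,5,8}
6: hit
8: hit
5: hit
3: fault, evict 6, frames {5,8,3}
8: hit

{3, 5, 8}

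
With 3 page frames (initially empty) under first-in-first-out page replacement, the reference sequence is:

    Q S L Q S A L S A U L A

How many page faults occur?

Q -> miss, frames (Q)
S -> miss, frames (Q S)
L -> miss, frames (Q S L)
Q -> hit
S -> hit
A -> miss, evict Q, frames (S L A)
L -> hit
S -> hit
A -> hit
U -> miss, evict S, frames (L A U)
L -> hit
A -> hit
Page faults: 5.

5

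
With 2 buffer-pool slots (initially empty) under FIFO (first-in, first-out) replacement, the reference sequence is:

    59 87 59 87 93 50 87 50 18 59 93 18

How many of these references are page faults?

9

59 → miss, frames (59)
87 → miss, frames (59 87)
59 → hit
87 → hit
93 → miss, evict 59, frames (87 93)
50 → miss, evict 87, frames (93 50)
87 → miss, evict 93, frames (50 87)
50 → hit
18 → miss, evict 50, frames (87 18)
59 → miss, evict 87, frames (18 59)
93 → miss, evict 18, frames (59 93)
18 → miss, evict 59, frames (93 18)
Page faults: 9.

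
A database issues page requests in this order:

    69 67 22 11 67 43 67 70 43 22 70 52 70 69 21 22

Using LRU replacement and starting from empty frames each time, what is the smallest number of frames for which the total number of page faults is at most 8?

f=1: 16 faults
f=2: 14 faults
f=3: 11 faults
f=4: 11 faults
f=5: 9 faults
f=6: 9 faults
f=7: 8 faults
f=8: 8 faults
Smallest f with faults ≤ 8 is 7.

7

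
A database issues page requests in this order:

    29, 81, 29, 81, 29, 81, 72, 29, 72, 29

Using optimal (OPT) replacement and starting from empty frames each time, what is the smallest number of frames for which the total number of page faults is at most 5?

f=1: 10 faults
f=2: 3 faults
f=3: 3 faults
Smallest f with faults ≤ 5 is 2.

2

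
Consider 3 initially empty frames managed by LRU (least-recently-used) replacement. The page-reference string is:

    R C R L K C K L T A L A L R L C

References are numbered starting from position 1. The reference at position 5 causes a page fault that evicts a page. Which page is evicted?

pos 1: R: miss, frames [R]
pos 2: C: miss, frames [R, C]
pos 3: R: hit
pos 4: L: miss, frames [C, R, L]
pos 5: K: miss, evict C, frames [R, L, K]
At position 5, page C is evicted.

C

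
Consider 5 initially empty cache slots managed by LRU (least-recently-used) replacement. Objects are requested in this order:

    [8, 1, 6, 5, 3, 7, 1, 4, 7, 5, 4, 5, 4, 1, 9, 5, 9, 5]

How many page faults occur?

8

8 → miss, frames {8}
1 → miss, frames {8,1}
6 → miss, frames {8,1,6}
5 → miss, frames {8,1,6,5}
3 → miss, frames {8,1,6,5,3}
7 → miss, evict 8, frames {1,6,5,3,7}
1 → hit
4 → miss, evict 6, frames {5,3,7,1,4}
7 → hit
5 → hit
4 → hit
5 → hit
4 → hit
1 → hit
9 → miss, evict 3, frames {7,5,4,1,9}
5 → hit
9 → hit
5 → hit
Page faults: 8.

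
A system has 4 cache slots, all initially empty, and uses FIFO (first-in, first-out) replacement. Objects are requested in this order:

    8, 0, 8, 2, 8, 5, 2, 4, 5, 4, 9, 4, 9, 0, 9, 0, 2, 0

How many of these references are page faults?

8: miss, frames (8)
0: miss, frames (8 0)
8: hit
2: miss, frames (8 0 2)
8: hit
5: miss, frames (8 0 2 5)
2: hit
4: miss, evict 8, frames (0 2 5 4)
5: hit
4: hit
9: miss, evict 0, frames (2 5 4 9)
4: hit
9: hit
0: miss, evict 2, frames (5 4 9 0)
9: hit
0: hit
2: miss, evict 5, frames (4 9 0 2)
0: hit
Page faults: 8.

8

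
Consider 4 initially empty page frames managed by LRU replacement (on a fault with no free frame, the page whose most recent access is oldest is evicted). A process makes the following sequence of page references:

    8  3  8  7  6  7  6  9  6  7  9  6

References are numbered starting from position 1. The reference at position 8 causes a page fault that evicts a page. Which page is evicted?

pos 1: 8: miss, frames (8)
pos 2: 3: miss, frames (8 3)
pos 3: 8: hit
pos 4: 7: miss, frames (3 8 7)
pos 5: 6: miss, frames (3 8 7 6)
pos 6: 7: hit
pos 7: 6: hit
pos 8: 9: miss, evict 3, frames (8 7 6 9)
At position 8, page 3 is evicted.

3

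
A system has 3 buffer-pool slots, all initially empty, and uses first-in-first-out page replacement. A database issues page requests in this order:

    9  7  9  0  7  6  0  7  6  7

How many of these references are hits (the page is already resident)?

9 -> miss, frames {9}
7 -> miss, frames {9,7}
9 -> hit
0 -> miss, frames {9,7,0}
7 -> hit
6 -> miss, evict 9, frames {7,0,6}
0 -> hit
7 -> hit
6 -> hit
7 -> hit
Hits: 6.

6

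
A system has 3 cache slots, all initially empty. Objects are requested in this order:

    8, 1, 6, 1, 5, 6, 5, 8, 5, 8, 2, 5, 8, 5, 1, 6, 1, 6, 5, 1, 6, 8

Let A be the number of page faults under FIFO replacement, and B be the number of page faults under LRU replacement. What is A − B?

Under FIFO: F F F . F . . F . . F . . . F F . . F . . F → 10 faults.
Under LRU: F F F . F . . F . . F . . . F F . . . . . F → 9 faults.
A − B = 10 − 9 = 1.

1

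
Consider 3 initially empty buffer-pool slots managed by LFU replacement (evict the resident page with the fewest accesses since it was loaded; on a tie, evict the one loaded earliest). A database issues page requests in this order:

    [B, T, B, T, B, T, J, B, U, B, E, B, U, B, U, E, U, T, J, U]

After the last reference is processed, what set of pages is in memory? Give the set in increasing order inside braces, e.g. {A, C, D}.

{B, T, U}

B: miss, frames (B)
T: miss, frames (B T)
B: hit
T: hit
B: hit
T: hit
J: miss, frames (B T J)
B: hit
U: miss, evict J, frames (B T U)
B: hit
E: miss, evict U, frames (B T E)
B: hit
U: miss, evict E, frames (B T U)
B: hit
U: hit
E: miss, evict U, frames (B T E)
U: miss, evict E, frames (B T U)
T: hit
J: miss, evict U, frames (B T J)
U: miss, evict J, frames (B T U)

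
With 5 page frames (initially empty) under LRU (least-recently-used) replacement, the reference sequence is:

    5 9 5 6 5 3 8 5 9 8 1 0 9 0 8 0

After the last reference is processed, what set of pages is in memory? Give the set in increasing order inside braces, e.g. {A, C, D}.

5: fault, frames [5]
9: fault, frames [5, 9]
5: hit
6: fault, frames [9, 5, 6]
5: hit
3: fault, frames [9, 6, 5, 3]
8: fault, frames [9, 6, 5, 3, 8]
5: hit
9: hit
8: hit
1: fault, evict 6, frames [3, 5, 9, 8, 1]
0: fault, evict 3, frames [5, 9, 8, 1, 0]
9: hit
0: hit
8: hit
0: hit

{0, 1, 5, 8, 9}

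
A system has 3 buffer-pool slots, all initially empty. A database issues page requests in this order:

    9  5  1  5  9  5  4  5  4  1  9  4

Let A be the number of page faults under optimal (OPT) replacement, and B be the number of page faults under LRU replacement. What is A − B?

Under OPT: F F F . . . F . . . F . → 5 faults.
Under LRU: F F F . . . F . . F F . → 6 faults.
A − B = 5 − 6 = -1.

-1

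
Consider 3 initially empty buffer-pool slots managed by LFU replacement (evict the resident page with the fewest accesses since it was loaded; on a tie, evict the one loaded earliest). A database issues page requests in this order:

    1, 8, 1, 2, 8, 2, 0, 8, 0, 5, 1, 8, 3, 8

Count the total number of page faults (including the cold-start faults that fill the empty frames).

1 → miss, frames (1)
8 → miss, frames (1 8)
1 → hit
2 → miss, frames (1 8 2)
8 → hit
2 → hit
0 → miss, evict 1, frames (8 2 0)
8 → hit
0 → hit
5 → miss, evict 2, frames (8 0 5)
1 → miss, evict 5, frames (8 0 1)
8 → hit
3 → miss, evict 1, frames (8 0 3)
8 → hit
Page faults: 7.

7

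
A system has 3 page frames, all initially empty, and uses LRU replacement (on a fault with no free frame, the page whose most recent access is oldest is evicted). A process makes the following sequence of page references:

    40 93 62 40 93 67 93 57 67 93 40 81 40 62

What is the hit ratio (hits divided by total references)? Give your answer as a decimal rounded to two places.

0.43

40: fault, frames (40)
93: fault, frames (40 93)
62: fault, frames (40 93 62)
40: hit
93: hit
67: fault, evict 62, frames (40 93 67)
93: hit
57: fault, evict 40, frames (67 93 57)
67: hit
93: hit
40: fault, evict 57, frames (67 93 40)
81: fault, evict 67, frames (93 40 81)
40: hit
62: fault, evict 93, frames (81 40 62)
Hits: 6 of 14 references → 6/14 = 0.4286.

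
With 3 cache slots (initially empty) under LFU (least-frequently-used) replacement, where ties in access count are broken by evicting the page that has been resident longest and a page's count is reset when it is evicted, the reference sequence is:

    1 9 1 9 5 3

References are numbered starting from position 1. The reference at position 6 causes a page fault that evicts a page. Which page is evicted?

pos 1: 1 -> miss, frames {1}
pos 2: 9 -> miss, frames {1,9}
pos 3: 1 -> hit
pos 4: 9 -> hit
pos 5: 5 -> miss, frames {1,9,5}
pos 6: 3 -> miss, evict 5, frames {1,9,3}
At position 6, page 5 is evicted.

5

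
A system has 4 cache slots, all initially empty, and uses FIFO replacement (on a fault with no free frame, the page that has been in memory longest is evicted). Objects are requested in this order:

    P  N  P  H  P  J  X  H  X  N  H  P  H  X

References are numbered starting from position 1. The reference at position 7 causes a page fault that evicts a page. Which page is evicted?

P

pos 1: P: fault, frames {P}
pos 2: N: fault, frames {P,N}
pos 3: P: hit
pos 4: H: fault, frames {P,N,H}
pos 5: P: hit
pos 6: J: fault, frames {P,N,H,J}
pos 7: X: fault, evict P, frames {N,H,J,X}
At position 7, page P is evicted.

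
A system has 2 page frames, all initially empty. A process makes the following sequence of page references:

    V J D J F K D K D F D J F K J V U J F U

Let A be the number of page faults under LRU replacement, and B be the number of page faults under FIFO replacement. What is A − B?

2

Under LRU: F F F . F F F . . F . F F F F F F F F F → 16 faults.
Under FIFO: F F F . F F F . . F . F . F . F F F F F → 14 faults.
A − B = 16 − 14 = 2.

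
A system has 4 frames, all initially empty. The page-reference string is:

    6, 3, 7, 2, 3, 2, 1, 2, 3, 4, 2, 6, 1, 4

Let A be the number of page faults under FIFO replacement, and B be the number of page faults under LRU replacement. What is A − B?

Under FIFO: F F F F . . F . . F . F . . → 7 faults.
Under LRU: F F F F . . F . . F . F F . → 8 faults.
A − B = 7 − 8 = -1.

-1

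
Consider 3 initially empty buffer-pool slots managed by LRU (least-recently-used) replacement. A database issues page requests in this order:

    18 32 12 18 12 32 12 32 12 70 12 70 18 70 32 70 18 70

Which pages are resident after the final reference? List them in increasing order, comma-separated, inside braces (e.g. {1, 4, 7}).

18: fault, frames (18)
32: fault, frames (18 32)
12: fault, frames (18 32 12)
18: hit
12: hit
32: hit
12: hit
32: hit
12: hit
70: fault, evict 18, frames (32 12 70)
12: hit
70: hit
18: fault, evict 32, frames (12 70 18)
70: hit
32: fault, evict 12, frames (18 70 32)
70: hit
18: hit
70: hit

{18, 32, 70}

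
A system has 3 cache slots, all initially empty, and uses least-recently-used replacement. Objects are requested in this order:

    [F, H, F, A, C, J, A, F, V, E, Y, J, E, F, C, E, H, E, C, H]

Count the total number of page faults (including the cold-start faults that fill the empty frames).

13

F: fault, frames [F]
H: fault, frames [F, H]
F: hit
A: fault, frames [H, F, A]
C: fault, evict H, frames [F, A, C]
J: fault, evict F, frames [A, C, J]
A: hit
F: fault, evict C, frames [J, A, F]
V: fault, evict J, frames [A, F, V]
E: fault, evict A, frames [F, V, E]
Y: fault, evict F, frames [V, E, Y]
J: fault, evict V, frames [E, Y, J]
E: hit
F: fault, evict Y, frames [J, E, F]
C: fault, evict J, frames [E, F, C]
E: hit
H: fault, evict F, frames [C, E, H]
E: hit
C: hit
H: hit
Page faults: 13.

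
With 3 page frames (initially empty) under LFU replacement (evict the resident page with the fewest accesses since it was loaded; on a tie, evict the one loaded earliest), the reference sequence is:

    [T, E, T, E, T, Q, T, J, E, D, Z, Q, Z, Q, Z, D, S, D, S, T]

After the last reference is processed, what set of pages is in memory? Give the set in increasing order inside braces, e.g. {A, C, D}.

{E, S, T}

T -> fault, frames (T)
E -> fault, frames (T E)
T -> hit
E -> hit
T -> hit
Q -> fault, frames (T E Q)
T -> hit
J -> fault, evict Q, frames (T E J)
E -> hit
D -> fault, evict J, frames (T E D)
Z -> fault, evict D, frames (T E Z)
Q -> fault, evict Z, frames (T E Q)
Z -> fault, evict Q, frames (T E Z)
Q -> fault, evict Z, frames (T E Q)
Z -> fault, evict Q, frames (T E Z)
D -> fault, evict Z, frames (T E D)
S -> fault, evict D, frames (T E S)
D -> fault, evict S, frames (T E D)
S -> fault, evict D, frames (T E S)
T -> hit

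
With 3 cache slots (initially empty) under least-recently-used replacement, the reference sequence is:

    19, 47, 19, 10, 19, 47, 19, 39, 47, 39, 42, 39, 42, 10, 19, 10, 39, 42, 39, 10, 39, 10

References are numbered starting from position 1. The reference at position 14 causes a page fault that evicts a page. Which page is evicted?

pos 1: 19: fault, frames [19]
pos 2: 47: fault, frames [19, 47]
pos 3: 19: hit
pos 4: 10: fault, frames [47, 19, 10]
pos 5: 19: hit
pos 6: 47: hit
pos 7: 19: hit
pos 8: 39: fault, evict 10, frames [47, 19, 39]
pos 9: 47: hit
pos 10: 39: hit
pos 11: 42: fault, evict 19, frames [47, 39, 42]
pos 12: 39: hit
pos 13: 42: hit
pos 14: 10: fault, evict 47, frames [39, 42, 10]
At position 14, page 47 is evicted.

47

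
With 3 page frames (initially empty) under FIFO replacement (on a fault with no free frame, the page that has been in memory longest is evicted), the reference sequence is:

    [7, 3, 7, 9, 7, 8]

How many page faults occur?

7 -> miss, frames (7)
3 -> miss, frames (7 3)
7 -> hit
9 -> miss, frames (7 3 9)
7 -> hit
8 -> miss, evict 7, frames (3 9 8)
Page faults: 4.

4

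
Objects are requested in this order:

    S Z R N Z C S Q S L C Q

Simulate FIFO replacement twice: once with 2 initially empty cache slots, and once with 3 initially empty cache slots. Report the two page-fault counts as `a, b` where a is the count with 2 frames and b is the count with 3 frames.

11, 9

2 frames: F F F F F F F F . F F F → 11 faults.
3 frames: F F F F . F F F . F F . → 9 faults.
9 < 11: adding a frame reduced faults, as is typical.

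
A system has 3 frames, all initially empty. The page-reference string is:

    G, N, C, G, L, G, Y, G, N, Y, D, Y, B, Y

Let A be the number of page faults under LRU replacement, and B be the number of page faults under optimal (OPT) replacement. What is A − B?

1

Under LRU: F F F . F . F . F . F . F . → 8 faults.
Under OPT: F F F . F . F . . . F . F . → 7 faults.
A − B = 8 − 7 = 1.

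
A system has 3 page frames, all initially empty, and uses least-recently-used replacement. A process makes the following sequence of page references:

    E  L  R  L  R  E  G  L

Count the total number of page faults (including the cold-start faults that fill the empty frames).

E -> miss, frames (E)
L -> miss, frames (E L)
R -> miss, frames (E L R)
L -> hit
R -> hit
E -> hit
G -> miss, evict L, frames (R E G)
L -> miss, evict R, frames (E G L)
Page faults: 5.

5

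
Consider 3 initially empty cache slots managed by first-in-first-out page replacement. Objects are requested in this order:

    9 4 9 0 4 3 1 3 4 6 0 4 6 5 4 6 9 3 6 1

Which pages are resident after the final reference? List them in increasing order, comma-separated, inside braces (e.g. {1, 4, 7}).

9 → fault, frames (9)
4 → fault, frames (9 4)
9 → hit
0 → fault, frames (9 4 0)
4 → hit
3 → fault, evict 9, frames (4 0 3)
1 → fault, evict 4, frames (0 3 1)
3 → hit
4 → fault, evict 0, frames (3 1 4)
6 → fault, evict 3, frames (1 4 6)
0 → fault, evict 1, frames (4 6 0)
4 → hit
6 → hit
5 → fault, evict 4, frames (6 0 5)
4 → fault, evict 6, frames (0 5 4)
6 → fault, evict 0, frames (5 4 6)
9 → fault, evict 5, frames (4 6 9)
3 → fault, evict 4, frames (6 9 3)
6 → hit
1 → fault, evict 6, frames (9 3 1)

{1, 3, 9}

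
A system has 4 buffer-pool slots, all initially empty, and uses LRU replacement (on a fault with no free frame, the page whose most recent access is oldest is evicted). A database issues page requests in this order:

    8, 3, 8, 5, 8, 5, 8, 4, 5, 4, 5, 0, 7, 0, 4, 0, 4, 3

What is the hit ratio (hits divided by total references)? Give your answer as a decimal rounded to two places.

8: fault, frames [8]
3: fault, frames [8, 3]
8: hit
5: fault, frames [3, 8, 5]
8: hit
5: hit
8: hit
4: fault, frames [3, 5, 8, 4]
5: hit
4: hit
5: hit
0: fault, evict 3, frames [8, 4, 5, 0]
7: fault, evict 8, frames [4, 5, 0, 7]
0: hit
4: hit
0: hit
4: hit
3: fault, evict 5, frames [7, 0, 4, 3]
Hits: 11 of 18 references → 11/18 = 0.6111.

0.61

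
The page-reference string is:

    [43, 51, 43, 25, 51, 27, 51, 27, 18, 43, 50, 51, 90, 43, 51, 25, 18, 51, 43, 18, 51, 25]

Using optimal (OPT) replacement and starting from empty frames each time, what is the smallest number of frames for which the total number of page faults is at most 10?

3

f=1: 22 faults
f=2: 14 faults
f=3: 10 faults
f=4: 8 faults
f=5: 7 faults
f=6: 7 faults
f=7: 7 faults
Smallest f with faults ≤ 10 is 3.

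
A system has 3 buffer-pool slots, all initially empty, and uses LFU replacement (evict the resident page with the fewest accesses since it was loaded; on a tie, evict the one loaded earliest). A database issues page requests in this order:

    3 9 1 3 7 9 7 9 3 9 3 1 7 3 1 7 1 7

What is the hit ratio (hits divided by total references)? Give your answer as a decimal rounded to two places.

0.39

3 -> miss, frames (3)
9 -> miss, frames (3 9)
1 -> miss, frames (3 9 1)
3 -> hit
7 -> miss, evict 9, frames (3 1 7)
9 -> miss, evict 1, frames (3 7 9)
7 -> hit
9 -> hit
3 -> hit
9 -> hit
3 -> hit
1 -> miss, evict 7, frames (3 9 1)
7 -> miss, evict 1, frames (3 9 7)
3 -> hit
1 -> miss, evict 7, frames (3 9 1)
7 -> miss, evict 1, frames (3 9 7)
1 -> miss, evict 7, frames (3 9 1)
7 -> miss, evict 1, frames (3 9 7)
Hits: 7 of 18 references → 7/18 = 0.3889.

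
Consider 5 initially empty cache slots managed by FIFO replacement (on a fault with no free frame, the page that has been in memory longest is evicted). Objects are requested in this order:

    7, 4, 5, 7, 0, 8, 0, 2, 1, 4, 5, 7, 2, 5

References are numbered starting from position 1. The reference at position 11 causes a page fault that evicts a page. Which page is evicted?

pos 1: 7: miss, frames [7]
pos 2: 4: miss, frames [7, 4]
pos 3: 5: miss, frames [7, 4, 5]
pos 4: 7: hit
pos 5: 0: miss, frames [7, 4, 5, 0]
pos 6: 8: miss, frames [7, 4, 5, 0, 8]
pos 7: 0: hit
pos 8: 2: miss, evict 7, frames [4, 5, 0, 8, 2]
pos 9: 1: miss, evict 4, frames [5, 0, 8, 2, 1]
pos 10: 4: miss, evict 5, frames [0, 8, 2, 1, 4]
pos 11: 5: miss, evict 0, frames [8, 2, 1, 4, 5]
At position 11, page 0 is evicted.

0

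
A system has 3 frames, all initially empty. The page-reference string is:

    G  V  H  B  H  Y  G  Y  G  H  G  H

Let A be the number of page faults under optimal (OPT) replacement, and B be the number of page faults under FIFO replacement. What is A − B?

Under OPT: F F F F . F . . . . . . → 5 faults.
Under FIFO: F F F F . F F . . F . . → 7 faults.
A − B = 5 − 7 = -2.

-2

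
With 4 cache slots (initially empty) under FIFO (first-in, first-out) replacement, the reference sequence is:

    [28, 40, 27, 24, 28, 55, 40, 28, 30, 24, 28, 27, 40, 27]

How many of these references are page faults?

9

28 -> miss, frames (28)
40 -> miss, frames (28 40)
27 -> miss, frames (28 40 27)
24 -> miss, frames (28 40 27 24)
28 -> hit
55 -> miss, evict 28, frames (40 27 24 55)
40 -> hit
28 -> miss, evict 40, frames (27 24 55 28)
30 -> miss, evict 27, frames (24 55 28 30)
24 -> hit
28 -> hit
27 -> miss, evict 24, frames (55 28 30 27)
40 -> miss, evict 55, frames (28 30 27 40)
27 -> hit
Page faults: 9.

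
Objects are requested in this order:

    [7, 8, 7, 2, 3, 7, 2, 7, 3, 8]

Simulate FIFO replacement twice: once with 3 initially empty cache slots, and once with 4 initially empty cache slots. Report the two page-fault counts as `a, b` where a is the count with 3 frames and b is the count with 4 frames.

3 frames: F F . F F F . . . F → 6 faults.
4 frames: F F . F F . . . . . → 4 faults.
4 < 6: adding a frame reduced faults, as is typical.

6, 4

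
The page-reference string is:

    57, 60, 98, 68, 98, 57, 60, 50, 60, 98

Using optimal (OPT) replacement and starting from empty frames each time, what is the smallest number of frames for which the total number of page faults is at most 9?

2

f=1: 10 faults
f=2: 8 faults
f=3: 6 faults
f=4: 5 faults
f=5: 5 faults
Smallest f with faults ≤ 9 is 2.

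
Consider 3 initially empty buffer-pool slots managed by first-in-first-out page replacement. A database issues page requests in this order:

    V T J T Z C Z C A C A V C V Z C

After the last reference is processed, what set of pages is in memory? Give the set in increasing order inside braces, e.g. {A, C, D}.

{C, V, Z}

V → fault, frames {V}
T → fault, frames {V,T}
J → fault, frames {V,T,J}
T → hit
Z → fault, evict V, frames {T,J,Z}
C → fault, evict T, frames {J,Z,C}
Z → hit
C → hit
A → fault, evict J, frames {Z,C,A}
C → hit
A → hit
V → fault, evict Z, frames {C,A,V}
C → hit
V → hit
Z → fault, evict C, frames {A,V,Z}
C → fault, evict A, frames {V,Z,C}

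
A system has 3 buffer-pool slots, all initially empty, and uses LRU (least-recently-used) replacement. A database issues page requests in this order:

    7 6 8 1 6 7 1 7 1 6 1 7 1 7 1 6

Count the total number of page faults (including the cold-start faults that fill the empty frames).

5

7: miss, frames {7}
6: miss, frames {7,6}
8: miss, frames {7,6,8}
1: miss, evict 7, frames {6,8,1}
6: hit
7: miss, evict 8, frames {1,6,7}
1: hit
7: hit
1: hit
6: hit
1: hit
7: hit
1: hit
7: hit
1: hit
6: hit
Page faults: 5.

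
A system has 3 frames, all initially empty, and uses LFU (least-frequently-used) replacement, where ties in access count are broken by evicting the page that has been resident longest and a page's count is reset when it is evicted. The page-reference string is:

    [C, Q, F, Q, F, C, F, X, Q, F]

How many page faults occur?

4

C -> fault, frames {C}
Q -> fault, frames {C,Q}
F -> fault, frames {C,Q,F}
Q -> hit
F -> hit
C -> hit
F -> hit
X -> fault, evict C, frames {Q,F,X}
Q -> hit
F -> hit
Page faults: 4.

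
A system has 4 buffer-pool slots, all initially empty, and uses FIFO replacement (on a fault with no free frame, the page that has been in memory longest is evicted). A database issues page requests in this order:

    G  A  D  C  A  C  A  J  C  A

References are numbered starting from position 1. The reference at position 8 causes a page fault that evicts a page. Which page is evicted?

G

pos 1: G -> fault, frames {G}
pos 2: A -> fault, frames {G,A}
pos 3: D -> fault, frames {G,A,D}
pos 4: C -> fault, frames {G,A,D,C}
pos 5: A -> hit
pos 6: C -> hit
pos 7: A -> hit
pos 8: J -> fault, evict G, frames {A,D,C,J}
At position 8, page G is evicted.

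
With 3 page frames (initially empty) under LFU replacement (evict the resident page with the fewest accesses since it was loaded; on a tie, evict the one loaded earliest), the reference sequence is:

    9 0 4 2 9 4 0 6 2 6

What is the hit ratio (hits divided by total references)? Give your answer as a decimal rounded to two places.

9: fault, frames [9]
0: fault, frames [9, 0]
4: fault, frames [9, 0, 4]
2: fault, evict 9, frames [0, 4, 2]
9: fault, evict 0, frames [4, 2, 9]
4: hit
0: fault, evict 2, frames [4, 9, 0]
6: fault, evict 9, frames [4, 0, 6]
2: fault, evict 0, frames [4, 6, 2]
6: hit
Hits: 2 of 10 references → 2/10 = 0.2000.

0.20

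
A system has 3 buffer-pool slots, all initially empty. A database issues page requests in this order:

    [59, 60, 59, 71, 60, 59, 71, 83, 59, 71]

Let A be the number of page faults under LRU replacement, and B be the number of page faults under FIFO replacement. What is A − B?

Under LRU: F F . F . . . F . . → 4 faults.
Under FIFO: F F . F . . . F F . → 5 faults.
A − B = 4 − 5 = -1.

-1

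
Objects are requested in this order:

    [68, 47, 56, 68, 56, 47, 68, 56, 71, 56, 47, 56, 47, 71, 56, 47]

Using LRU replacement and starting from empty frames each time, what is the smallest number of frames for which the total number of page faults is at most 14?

2

f=1: 16 faults
f=2: 12 faults
f=3: 5 faults
f=4: 4 faults
Smallest f with faults ≤ 14 is 2.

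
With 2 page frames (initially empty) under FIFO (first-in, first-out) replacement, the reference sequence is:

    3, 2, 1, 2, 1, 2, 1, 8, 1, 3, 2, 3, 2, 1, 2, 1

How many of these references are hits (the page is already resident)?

3: fault, frames (3)
2: fault, frames (3 2)
1: fault, evict 3, frames (2 1)
2: hit
1: hit
2: hit
1: hit
8: fault, evict 2, frames (1 8)
1: hit
3: fault, evict 1, frames (8 3)
2: fault, evict 8, frames (3 2)
3: hit
2: hit
1: fault, evict 3, frames (2 1)
2: hit
1: hit
Hits: 9.

9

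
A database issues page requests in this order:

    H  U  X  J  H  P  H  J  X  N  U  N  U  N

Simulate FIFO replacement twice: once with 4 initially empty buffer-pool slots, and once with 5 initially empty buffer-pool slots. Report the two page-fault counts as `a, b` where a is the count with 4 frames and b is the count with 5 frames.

4 frames: F F F F . F F . . F F . . . → 8 faults.
5 frames: F F F F . F . . . F . . . . → 6 faults.
6 < 8: adding a frame reduced faults, as is typical.

8, 6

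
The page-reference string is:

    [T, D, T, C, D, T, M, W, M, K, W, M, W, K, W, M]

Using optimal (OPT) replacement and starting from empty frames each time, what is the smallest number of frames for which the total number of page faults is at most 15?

2

f=1: 16 faults
f=2: 10 faults
f=3: 6 faults
f=4: 6 faults
f=5: 6 faults
f=6: 6 faults
Smallest f with faults ≤ 15 is 2.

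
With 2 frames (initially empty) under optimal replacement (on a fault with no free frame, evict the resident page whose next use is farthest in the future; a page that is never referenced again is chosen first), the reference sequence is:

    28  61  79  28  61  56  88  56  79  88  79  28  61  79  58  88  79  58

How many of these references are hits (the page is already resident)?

6

28: fault, frames (28)
61: fault, frames (28 61)
79: fault, evict 61, frames (28 79)
28: hit
61: fault, evict 28, frames (79 61)
56: fault, evict 61, frames (79 56)
88: fault, evict 79, frames (56 88)
56: hit
79: fault, evict 56, frames (88 79)
88: hit
79: hit
28: fault, evict 88, frames (79 28)
61: fault, evict 28, frames (79 61)
79: hit
58: fault, evict 61, frames (79 58)
88: fault, evict 58, frames (79 88)
79: hit
58: fault, evict 88, frames (79 58)
Hits: 6.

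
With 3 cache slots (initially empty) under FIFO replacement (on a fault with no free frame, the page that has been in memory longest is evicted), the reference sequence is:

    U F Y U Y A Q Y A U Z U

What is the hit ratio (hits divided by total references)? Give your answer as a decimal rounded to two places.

0.42

U: miss, frames (U)
F: miss, frames (U F)
Y: miss, frames (U F Y)
U: hit
Y: hit
A: miss, evict U, frames (F Y A)
Q: miss, evict F, frames (Y A Q)
Y: hit
A: hit
U: miss, evict Y, frames (A Q U)
Z: miss, evict A, frames (Q U Z)
U: hit
Hits: 5 of 12 references → 5/12 = 0.4167.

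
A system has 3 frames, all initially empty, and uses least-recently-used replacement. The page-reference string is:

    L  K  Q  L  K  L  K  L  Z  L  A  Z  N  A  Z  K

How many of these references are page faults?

7

L: miss, frames (L)
K: miss, frames (L K)
Q: miss, frames (L K Q)
L: hit
K: hit
L: hit
K: hit
L: hit
Z: miss, evict Q, frames (K L Z)
L: hit
A: miss, evict K, frames (Z L A)
Z: hit
N: miss, evict L, frames (A Z N)
A: hit
Z: hit
K: miss, evict N, frames (A Z K)
Page faults: 7.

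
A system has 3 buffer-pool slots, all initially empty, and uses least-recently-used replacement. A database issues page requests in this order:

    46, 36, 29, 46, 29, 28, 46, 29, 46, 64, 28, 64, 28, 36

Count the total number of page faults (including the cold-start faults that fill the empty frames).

7

46 → fault, frames [46]
36 → fault, frames [46, 36]
29 → fault, frames [46, 36, 29]
46 → hit
29 → hit
28 → fault, evict 36, frames [46, 29, 28]
46 → hit
29 → hit
46 → hit
64 → fault, evict 28, frames [29, 46, 64]
28 → fault, evict 29, frames [46, 64, 28]
64 → hit
28 → hit
36 → fault, evict 46, frames [64, 28, 36]
Page faults: 7.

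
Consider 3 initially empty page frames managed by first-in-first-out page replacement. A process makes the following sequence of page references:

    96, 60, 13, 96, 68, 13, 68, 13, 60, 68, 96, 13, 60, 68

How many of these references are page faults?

6

96 → miss, frames [96]
60 → miss, frames [96, 60]
13 → miss, frames [96, 60, 13]
96 → hit
68 → miss, evict 96, frames [60, 13, 68]
13 → hit
68 → hit
13 → hit
60 → hit
68 → hit
96 → miss, evict 60, frames [13, 68, 96]
13 → hit
60 → miss, evict 13, frames [68, 96, 60]
68 → hit
Page faults: 6.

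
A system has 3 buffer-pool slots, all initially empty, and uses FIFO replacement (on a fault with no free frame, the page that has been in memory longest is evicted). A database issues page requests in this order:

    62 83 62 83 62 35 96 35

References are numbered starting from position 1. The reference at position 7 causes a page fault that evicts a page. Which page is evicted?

pos 1: 62 -> miss, frames [62]
pos 2: 83 -> miss, frames [62, 83]
pos 3: 62 -> hit
pos 4: 83 -> hit
pos 5: 62 -> hit
pos 6: 35 -> miss, frames [62, 83, 35]
pos 7: 96 -> miss, evict 62, frames [83, 35, 96]
At position 7, page 62 is evicted.

62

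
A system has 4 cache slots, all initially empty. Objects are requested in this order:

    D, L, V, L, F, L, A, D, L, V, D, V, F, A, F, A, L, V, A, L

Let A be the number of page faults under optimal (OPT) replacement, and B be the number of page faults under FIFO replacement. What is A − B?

Under OPT: F F F . F . F . . . . . F . . . . . . . → 6 faults.
Under FIFO: F F F . F . F F F F . . F F . . . . . . → 10 faults.
A − B = 6 − 10 = -4.

-4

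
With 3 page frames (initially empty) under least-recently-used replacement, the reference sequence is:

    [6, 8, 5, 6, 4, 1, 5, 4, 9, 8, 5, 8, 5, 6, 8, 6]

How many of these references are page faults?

10

6 -> miss, frames (6)
8 -> miss, frames (6 8)
5 -> miss, frames (6 8 5)
6 -> hit
4 -> miss, evict 8, frames (5 6 4)
1 -> miss, evict 5, frames (6 4 1)
5 -> miss, evict 6, frames (4 1 5)
4 -> hit
9 -> miss, evict 1, frames (5 4 9)
8 -> miss, evict 5, frames (4 9 8)
5 -> miss, evict 4, frames (9 8 5)
8 -> hit
5 -> hit
6 -> miss, evict 9, frames (8 5 6)
8 -> hit
6 -> hit
Page faults: 10.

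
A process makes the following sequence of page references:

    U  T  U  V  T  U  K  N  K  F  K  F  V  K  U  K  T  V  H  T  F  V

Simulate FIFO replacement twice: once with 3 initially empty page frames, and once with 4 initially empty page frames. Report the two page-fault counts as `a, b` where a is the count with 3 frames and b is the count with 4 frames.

3 frames: F F . F . . F F . F . . F F F . F F F . F . → 13 faults.
4 frames: F F . F . . F F . F . . . . F . F F F . F . → 11 faults.
11 < 13: adding a frame reduced faults, as is typical.

13, 11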